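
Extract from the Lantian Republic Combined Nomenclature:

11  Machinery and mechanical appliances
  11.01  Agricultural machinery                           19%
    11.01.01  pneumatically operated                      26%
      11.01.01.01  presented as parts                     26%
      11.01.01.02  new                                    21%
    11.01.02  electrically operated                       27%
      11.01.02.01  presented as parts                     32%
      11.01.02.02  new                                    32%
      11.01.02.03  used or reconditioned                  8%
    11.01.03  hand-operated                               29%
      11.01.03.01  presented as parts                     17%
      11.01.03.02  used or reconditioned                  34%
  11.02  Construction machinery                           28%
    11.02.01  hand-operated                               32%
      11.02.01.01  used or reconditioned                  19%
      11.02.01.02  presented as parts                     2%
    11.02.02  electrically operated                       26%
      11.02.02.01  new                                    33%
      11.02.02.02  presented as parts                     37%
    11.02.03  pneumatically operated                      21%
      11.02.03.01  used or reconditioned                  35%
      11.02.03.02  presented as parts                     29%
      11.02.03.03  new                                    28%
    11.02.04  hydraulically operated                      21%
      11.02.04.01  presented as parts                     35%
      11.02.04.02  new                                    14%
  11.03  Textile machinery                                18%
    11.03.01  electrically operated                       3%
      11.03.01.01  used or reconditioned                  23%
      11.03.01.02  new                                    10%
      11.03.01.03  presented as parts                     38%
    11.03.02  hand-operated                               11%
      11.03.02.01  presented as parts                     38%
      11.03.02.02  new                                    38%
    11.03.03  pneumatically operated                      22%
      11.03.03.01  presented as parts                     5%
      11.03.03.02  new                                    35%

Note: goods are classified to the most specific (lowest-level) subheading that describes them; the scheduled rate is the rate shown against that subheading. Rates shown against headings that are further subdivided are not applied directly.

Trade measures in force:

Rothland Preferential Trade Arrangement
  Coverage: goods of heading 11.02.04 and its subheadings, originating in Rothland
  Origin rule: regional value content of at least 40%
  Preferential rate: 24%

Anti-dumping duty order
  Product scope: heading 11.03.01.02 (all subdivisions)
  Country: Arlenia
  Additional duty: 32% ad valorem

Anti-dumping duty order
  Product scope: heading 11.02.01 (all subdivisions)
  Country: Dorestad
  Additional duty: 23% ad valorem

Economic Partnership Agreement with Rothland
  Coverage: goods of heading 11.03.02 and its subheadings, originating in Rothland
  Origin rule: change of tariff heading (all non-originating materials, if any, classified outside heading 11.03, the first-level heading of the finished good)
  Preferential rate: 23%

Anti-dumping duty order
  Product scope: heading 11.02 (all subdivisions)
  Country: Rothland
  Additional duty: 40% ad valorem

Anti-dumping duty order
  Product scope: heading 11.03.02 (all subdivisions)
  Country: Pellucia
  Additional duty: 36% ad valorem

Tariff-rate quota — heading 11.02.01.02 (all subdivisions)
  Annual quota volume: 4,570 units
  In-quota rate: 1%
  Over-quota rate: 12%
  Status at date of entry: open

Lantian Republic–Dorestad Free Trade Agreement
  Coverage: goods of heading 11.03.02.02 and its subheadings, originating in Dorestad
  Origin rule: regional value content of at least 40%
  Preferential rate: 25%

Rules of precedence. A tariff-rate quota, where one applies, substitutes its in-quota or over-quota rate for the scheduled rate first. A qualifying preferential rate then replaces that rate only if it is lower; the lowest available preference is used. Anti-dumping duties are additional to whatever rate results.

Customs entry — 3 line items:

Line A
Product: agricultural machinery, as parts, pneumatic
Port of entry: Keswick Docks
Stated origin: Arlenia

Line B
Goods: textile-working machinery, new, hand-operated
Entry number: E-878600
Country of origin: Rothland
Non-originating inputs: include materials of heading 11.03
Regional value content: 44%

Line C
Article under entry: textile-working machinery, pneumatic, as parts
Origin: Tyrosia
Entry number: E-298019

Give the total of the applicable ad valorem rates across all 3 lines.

69%

Line A: agricultural → 11.01; pneumatic → 11.01.01; as parts → 11.01.01.01. Scheduled 26%. No special measure applies. → 26%.
Line B: textile-working → 11.03; hand-operated → 11.03.02; new → 11.03.02.02. Scheduled 38%. Rothland agreement on 11.02.04: 11.03.02.02 not covered; Rothland agreement on 11.03.02: CTH not met. → 38%.
Line C: textile-working → 11.03; pneumatic → 11.03.03; as parts → 11.03.03.01. Scheduled 5%. No special measure applies. → 5%.
Sum: 26% + 38% + 5% = 69%.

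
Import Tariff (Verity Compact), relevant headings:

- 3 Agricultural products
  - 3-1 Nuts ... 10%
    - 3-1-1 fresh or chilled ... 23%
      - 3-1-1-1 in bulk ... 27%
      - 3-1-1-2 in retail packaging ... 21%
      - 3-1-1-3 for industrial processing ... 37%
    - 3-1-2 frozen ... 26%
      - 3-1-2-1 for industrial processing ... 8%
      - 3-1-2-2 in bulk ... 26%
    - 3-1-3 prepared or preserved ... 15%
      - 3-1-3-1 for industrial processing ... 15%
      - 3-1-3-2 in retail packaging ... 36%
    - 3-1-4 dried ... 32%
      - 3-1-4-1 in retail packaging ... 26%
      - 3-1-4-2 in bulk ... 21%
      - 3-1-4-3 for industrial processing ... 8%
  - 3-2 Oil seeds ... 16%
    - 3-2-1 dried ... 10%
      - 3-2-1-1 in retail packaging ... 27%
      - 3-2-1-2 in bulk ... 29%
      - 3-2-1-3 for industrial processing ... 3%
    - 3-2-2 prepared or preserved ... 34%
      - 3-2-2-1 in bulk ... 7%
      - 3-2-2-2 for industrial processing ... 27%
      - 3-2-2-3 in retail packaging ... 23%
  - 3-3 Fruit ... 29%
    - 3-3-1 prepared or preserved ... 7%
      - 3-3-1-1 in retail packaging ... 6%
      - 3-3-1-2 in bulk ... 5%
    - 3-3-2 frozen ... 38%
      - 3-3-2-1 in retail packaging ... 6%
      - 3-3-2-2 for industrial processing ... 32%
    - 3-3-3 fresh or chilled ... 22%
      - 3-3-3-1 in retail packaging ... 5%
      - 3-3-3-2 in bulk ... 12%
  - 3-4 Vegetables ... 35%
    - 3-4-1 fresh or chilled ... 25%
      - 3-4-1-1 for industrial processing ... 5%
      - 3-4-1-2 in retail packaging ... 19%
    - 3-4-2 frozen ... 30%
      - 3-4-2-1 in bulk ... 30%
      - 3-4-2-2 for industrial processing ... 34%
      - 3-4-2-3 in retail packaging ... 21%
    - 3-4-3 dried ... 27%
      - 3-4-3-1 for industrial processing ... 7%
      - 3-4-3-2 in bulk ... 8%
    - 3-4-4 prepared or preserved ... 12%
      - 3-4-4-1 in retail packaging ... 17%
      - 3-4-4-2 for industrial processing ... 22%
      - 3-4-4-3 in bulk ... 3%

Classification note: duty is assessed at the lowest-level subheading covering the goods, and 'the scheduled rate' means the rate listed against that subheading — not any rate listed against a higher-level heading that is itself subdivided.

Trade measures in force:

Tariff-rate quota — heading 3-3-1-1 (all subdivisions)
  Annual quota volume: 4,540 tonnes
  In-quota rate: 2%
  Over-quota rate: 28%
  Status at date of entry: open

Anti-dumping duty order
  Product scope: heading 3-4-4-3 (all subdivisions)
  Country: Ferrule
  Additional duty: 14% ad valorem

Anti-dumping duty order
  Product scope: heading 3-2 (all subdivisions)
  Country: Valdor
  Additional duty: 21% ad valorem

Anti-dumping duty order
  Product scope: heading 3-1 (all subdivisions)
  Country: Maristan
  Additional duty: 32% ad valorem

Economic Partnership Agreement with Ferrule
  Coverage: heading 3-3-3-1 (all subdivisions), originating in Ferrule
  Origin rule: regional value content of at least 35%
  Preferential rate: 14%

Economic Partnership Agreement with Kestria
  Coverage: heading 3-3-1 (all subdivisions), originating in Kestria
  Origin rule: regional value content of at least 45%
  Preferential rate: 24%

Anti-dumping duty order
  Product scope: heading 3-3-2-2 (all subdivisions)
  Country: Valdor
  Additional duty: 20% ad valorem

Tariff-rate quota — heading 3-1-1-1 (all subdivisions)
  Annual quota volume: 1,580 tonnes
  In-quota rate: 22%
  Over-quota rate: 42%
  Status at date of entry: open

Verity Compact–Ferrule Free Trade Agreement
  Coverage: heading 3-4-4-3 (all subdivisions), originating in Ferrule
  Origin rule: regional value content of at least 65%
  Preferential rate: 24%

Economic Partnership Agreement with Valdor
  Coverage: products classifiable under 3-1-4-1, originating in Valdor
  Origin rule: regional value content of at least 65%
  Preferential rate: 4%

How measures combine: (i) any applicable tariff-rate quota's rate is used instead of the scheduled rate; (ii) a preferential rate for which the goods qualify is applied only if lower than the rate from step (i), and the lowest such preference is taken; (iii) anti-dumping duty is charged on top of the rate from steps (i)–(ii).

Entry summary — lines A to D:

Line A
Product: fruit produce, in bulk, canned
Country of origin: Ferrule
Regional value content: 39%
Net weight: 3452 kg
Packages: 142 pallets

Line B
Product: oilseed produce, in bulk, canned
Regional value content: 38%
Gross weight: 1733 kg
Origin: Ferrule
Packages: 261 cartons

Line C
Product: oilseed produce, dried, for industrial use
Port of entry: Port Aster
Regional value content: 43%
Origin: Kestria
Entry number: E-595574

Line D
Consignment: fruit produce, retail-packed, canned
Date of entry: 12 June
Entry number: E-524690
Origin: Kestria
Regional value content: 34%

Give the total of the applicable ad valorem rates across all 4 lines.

17%

Line A: fruit → 3-3; canned → 3-3-1; in bulk → 3-3-1-2. Scheduled 5%. Ferrule agreement on 3-3-3-1: 3-3-1-2 not covered; Ferrule agreement on 3-4-4-3: 3-3-1-2 not covered. → 5%.
Line B: oilseed → 3-2; canned → 3-2-2; in bulk → 3-2-2-1. Scheduled 7%. Ferrule agreement on 3-3-3-1: 3-2-2-1 not covered; Ferrule agreement on 3-4-4-3: 3-2-2-1 not covered. → 7%.
Line C: oilseed → 3-2; dried → 3-2-1; for industrial use → 3-2-1-3. Scheduled 3%. Kestria agreement on 3-3-1: 3-2-1-3 not covered. → 3%.
Line D: fruit → 3-3; canned → 3-3-1; retail-packed → 3-3-1-1. Scheduled 6%. quota on 3-3-1-1 open → in-quota 2%; Kestria agreement on 3-3-1: RVC < 45%. → 2%.
Sum: 5% + 7% + 3% + 2% = 17%.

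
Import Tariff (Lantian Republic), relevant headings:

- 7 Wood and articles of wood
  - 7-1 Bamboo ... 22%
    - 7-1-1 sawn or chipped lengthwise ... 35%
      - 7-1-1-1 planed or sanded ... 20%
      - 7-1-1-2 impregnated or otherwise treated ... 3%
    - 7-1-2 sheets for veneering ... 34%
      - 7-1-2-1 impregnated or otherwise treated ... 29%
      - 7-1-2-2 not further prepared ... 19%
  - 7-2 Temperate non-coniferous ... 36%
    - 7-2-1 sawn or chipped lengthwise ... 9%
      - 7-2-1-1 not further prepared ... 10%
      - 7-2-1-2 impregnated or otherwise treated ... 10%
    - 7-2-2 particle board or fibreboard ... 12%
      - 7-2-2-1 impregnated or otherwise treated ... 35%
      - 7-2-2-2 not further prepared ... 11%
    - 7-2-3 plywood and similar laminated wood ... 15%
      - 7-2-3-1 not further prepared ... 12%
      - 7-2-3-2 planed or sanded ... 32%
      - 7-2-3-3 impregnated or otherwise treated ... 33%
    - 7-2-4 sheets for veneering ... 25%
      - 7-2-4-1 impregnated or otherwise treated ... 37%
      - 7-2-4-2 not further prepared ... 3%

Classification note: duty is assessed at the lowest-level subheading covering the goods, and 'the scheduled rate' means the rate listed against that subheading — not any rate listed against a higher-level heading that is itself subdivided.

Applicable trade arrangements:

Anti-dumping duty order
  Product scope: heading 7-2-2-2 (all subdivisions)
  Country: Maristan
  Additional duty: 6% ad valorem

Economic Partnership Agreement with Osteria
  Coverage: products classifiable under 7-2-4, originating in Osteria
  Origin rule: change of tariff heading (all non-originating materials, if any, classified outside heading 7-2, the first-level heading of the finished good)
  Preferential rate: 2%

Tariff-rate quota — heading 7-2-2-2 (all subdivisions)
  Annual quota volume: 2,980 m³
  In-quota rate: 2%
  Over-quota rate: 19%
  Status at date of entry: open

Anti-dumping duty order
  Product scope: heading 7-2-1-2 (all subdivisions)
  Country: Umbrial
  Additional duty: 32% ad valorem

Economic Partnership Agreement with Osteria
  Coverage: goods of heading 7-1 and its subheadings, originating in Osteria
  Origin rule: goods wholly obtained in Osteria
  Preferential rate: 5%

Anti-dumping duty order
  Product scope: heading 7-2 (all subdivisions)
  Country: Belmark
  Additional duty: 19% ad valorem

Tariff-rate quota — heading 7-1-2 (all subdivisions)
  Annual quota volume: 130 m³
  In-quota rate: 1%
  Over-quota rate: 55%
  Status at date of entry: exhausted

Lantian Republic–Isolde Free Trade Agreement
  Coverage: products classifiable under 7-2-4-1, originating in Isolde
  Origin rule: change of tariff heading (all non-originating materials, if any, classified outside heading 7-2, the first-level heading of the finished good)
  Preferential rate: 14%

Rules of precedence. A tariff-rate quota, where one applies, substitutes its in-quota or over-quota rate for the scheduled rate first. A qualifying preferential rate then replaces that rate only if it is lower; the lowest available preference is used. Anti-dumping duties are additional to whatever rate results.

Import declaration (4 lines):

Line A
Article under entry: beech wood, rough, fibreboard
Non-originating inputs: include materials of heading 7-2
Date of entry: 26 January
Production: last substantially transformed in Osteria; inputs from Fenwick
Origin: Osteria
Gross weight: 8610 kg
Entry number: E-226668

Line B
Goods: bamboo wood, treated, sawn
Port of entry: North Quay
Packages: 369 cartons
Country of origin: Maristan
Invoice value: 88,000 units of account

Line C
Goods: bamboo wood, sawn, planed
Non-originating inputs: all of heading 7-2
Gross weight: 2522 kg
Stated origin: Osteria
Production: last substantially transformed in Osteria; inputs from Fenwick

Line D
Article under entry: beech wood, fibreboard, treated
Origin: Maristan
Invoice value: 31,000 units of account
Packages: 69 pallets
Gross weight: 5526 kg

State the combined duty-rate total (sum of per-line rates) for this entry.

Line A: beech → 7-2; fibreboard → 7-2-2; rough → 7-2-2-2. Scheduled 11%. quota on 7-2-2-2 open → in-quota 2%; Osteria agreement on 7-2-4: 7-2-2-2 not covered; Osteria agreement on 7-1: 7-2-2-2 not covered. → 2%.
Line B: bamboo → 7-1; sawn → 7-1-1; treated → 7-1-1-2. Scheduled 3%. No special measure applies. → 3%.
Line C: bamboo → 7-1; sawn → 7-1-1; planed → 7-1-1-1. Scheduled 20%. Osteria agreement on 7-2-4: 7-1-1-1 not covered; Osteria agreement on 7-1: not wholly obtained. → 20%.
Line D: beech → 7-2; fibreboard → 7-2-2; treated → 7-2-2-1. Scheduled 35%. No special measure applies. → 35%.
Sum: 2% + 3% + 20% + 35% = 60%.

60%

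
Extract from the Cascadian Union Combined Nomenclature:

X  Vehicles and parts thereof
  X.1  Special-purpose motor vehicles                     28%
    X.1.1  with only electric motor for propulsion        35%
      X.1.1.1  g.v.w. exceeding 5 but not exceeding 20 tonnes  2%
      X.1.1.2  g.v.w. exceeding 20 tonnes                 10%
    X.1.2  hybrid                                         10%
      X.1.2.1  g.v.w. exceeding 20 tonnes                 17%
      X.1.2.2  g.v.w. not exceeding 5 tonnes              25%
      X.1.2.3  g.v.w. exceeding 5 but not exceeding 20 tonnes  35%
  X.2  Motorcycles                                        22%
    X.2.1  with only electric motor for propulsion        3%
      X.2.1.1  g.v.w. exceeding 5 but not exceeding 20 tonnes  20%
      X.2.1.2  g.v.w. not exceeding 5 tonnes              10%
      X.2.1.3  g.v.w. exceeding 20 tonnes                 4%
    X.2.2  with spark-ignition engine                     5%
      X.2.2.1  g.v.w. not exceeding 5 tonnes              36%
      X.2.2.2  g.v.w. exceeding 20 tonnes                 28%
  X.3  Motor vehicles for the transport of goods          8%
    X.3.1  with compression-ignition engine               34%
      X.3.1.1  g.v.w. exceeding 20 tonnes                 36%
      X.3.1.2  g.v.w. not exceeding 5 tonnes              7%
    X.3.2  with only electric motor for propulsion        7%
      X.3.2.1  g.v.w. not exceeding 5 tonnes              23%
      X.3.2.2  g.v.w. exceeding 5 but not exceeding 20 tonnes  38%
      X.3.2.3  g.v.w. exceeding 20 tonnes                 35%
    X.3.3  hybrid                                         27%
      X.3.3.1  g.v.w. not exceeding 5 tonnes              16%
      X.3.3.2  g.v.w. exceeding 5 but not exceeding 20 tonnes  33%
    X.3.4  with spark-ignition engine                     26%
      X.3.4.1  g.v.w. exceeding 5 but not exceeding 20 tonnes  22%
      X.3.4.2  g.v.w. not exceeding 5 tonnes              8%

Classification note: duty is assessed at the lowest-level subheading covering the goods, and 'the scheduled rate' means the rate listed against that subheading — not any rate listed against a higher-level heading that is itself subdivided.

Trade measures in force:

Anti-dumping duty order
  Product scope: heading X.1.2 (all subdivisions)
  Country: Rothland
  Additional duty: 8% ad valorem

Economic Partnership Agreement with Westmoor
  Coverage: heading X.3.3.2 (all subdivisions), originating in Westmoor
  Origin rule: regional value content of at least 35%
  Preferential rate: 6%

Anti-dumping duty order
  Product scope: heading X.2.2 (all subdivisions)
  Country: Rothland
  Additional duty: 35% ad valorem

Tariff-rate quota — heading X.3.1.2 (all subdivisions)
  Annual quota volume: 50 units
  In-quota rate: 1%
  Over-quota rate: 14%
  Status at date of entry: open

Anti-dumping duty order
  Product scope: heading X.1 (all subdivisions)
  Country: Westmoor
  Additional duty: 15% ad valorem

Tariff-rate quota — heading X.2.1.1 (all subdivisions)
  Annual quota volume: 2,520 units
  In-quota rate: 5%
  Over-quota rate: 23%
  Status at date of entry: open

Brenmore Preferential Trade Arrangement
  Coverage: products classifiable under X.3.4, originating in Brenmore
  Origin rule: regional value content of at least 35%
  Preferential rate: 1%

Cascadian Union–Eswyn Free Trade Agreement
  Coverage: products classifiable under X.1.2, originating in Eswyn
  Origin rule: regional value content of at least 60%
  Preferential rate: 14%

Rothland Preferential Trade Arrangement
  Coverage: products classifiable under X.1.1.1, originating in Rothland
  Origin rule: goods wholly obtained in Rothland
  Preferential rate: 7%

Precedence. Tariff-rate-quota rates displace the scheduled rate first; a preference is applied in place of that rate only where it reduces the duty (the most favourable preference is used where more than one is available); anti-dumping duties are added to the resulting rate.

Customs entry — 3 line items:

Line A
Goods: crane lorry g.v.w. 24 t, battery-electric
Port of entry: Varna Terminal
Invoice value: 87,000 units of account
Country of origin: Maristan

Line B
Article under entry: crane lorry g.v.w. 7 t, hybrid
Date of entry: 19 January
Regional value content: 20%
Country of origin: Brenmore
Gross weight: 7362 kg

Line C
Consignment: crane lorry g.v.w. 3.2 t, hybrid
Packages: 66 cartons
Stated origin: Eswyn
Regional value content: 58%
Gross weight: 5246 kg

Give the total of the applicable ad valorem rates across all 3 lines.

70%

Line A: crane lorry → X.1; battery-electric → X.1.1; g.v.w. 24 t → X.1.1.2. Scheduled 10%. No special measure applies. → 10%.
Line B: crane lorry → X.1; hybrid → X.1.2; g.v.w. 7 t → X.1.2.3. Scheduled 35%. Brenmore agreement on X.3.4: X.1.2.3 not covered. → 35%.
Line C: crane lorry → X.1; hybrid → X.1.2; g.v.w. 3.2 t → X.1.2.2. Scheduled 25%. Eswyn agreement on X.1.2: RVC < 60%. → 25%.
Sum: 10% + 35% + 25% = 70%.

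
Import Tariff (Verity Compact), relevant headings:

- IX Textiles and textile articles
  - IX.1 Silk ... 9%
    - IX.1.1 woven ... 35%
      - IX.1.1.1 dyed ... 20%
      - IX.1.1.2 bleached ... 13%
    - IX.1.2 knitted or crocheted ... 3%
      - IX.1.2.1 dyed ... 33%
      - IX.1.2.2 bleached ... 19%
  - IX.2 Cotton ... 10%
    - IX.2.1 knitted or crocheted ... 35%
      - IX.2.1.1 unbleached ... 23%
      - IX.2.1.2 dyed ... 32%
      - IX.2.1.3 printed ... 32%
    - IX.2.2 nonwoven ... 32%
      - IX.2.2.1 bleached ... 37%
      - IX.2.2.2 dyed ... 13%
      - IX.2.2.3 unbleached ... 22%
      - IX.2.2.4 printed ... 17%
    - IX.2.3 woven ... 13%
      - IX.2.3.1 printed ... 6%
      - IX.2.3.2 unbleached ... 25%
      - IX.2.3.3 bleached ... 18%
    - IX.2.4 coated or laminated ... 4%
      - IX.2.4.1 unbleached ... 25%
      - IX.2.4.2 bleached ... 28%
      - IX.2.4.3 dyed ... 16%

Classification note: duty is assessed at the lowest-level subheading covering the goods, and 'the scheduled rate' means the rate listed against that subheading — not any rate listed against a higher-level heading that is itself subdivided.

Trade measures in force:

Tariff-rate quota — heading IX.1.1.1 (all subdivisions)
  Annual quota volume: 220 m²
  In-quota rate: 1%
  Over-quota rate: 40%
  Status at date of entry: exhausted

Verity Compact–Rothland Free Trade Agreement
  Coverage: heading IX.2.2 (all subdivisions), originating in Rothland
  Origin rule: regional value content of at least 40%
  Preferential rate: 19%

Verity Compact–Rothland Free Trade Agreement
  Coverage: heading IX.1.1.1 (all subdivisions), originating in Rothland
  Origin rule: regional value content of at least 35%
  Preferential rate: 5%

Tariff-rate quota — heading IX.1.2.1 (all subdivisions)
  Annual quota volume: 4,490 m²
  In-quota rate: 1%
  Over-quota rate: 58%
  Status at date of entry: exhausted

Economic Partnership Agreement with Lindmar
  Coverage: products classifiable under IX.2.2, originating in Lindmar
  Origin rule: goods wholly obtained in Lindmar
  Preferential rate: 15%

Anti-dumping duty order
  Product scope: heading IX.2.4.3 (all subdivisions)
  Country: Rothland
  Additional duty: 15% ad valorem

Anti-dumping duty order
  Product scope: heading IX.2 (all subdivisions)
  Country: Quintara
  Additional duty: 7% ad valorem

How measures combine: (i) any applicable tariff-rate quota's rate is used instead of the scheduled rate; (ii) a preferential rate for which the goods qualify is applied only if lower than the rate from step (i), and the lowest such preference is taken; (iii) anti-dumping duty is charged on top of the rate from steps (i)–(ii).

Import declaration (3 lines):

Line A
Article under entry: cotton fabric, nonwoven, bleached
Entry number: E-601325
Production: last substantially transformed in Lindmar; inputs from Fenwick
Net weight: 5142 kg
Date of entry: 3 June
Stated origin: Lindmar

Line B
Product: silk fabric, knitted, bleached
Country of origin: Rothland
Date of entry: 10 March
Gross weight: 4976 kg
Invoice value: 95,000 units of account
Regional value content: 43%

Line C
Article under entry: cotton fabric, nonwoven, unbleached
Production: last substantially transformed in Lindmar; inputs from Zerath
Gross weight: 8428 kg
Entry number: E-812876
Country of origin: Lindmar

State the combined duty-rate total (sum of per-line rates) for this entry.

78%

Line A: cotton → IX.2; nonwoven → IX.2.2; bleached → IX.2.2.1. Scheduled 37%. Lindmar agreement on IX.2.2: not wholly obtained. → 37%.
Line B: silk → IX.1; knitted → IX.1.2; bleached → IX.1.2.2. Scheduled 19%. Rothland agreement on IX.2.2: IX.1.2.2 not covered; Rothland agreement on IX.1.1.1: IX.1.2.2 not covered. → 19%.
Line C: cotton → IX.2; nonwoven → IX.2.2; unbleached → IX.2.2.3. Scheduled 22%. Lindmar agreement on IX.2.2: not wholly obtained. → 22%.
Sum: 37% + 19% + 22% = 78%.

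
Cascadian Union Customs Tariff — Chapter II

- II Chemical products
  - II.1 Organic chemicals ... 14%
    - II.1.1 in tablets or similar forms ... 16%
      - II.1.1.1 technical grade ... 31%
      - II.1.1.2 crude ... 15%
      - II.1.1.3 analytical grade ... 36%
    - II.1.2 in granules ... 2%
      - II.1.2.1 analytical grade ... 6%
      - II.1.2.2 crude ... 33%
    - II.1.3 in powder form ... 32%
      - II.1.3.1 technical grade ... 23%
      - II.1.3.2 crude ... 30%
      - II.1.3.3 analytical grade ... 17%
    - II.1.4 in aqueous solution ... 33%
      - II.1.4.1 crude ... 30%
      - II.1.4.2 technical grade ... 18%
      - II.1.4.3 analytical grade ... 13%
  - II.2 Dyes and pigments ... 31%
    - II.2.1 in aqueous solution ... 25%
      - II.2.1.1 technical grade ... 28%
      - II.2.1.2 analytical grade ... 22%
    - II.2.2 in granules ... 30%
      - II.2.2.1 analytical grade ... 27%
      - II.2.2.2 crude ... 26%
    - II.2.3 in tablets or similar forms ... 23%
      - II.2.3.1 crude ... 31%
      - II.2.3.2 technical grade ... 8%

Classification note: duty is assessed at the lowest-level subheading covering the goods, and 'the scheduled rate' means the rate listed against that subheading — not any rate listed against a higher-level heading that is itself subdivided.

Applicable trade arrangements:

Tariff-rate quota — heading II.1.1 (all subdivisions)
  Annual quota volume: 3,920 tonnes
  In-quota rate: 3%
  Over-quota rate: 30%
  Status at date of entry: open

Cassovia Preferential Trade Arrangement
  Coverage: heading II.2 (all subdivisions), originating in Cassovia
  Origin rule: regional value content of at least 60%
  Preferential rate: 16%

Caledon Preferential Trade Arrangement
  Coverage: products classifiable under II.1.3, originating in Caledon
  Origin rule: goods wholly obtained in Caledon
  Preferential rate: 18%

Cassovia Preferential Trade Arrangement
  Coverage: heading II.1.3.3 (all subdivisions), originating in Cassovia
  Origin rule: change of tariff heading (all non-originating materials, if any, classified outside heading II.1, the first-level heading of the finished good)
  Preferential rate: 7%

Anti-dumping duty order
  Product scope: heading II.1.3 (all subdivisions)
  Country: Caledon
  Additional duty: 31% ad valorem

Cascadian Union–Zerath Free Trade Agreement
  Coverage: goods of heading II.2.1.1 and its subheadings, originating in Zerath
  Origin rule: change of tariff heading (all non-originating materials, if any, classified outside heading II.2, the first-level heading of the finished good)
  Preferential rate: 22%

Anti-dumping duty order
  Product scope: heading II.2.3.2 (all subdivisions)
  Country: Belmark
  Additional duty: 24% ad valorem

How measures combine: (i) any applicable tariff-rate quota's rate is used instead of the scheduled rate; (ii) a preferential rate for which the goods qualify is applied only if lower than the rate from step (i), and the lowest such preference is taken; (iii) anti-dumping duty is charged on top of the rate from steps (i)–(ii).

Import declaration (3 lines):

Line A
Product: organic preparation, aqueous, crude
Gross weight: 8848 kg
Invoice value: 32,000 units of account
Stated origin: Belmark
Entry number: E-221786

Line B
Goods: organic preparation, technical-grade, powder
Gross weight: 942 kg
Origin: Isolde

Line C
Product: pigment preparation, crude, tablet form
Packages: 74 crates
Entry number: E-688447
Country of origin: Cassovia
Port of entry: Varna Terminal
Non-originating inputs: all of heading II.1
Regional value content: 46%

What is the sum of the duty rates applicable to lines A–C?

84%

Line A: organic → II.1; aqueous → II.1.4; crude → II.1.4.1. Scheduled 30%. No special measure applies. → 30%.
Line B: organic → II.1; powder → II.1.3; technical-grade → II.1.3.1. Scheduled 23%. No special measure applies. → 23%.
Line C: pigment → II.2; tablet form → II.2.3; crude → II.2.3.1. Scheduled 31%. Cassovia agreement on II.2: RVC < 60%; Cassovia agreement on II.1.3.3: II.2.3.1 not covered. → 31%.
Sum: 30% + 23% + 31% = 84%.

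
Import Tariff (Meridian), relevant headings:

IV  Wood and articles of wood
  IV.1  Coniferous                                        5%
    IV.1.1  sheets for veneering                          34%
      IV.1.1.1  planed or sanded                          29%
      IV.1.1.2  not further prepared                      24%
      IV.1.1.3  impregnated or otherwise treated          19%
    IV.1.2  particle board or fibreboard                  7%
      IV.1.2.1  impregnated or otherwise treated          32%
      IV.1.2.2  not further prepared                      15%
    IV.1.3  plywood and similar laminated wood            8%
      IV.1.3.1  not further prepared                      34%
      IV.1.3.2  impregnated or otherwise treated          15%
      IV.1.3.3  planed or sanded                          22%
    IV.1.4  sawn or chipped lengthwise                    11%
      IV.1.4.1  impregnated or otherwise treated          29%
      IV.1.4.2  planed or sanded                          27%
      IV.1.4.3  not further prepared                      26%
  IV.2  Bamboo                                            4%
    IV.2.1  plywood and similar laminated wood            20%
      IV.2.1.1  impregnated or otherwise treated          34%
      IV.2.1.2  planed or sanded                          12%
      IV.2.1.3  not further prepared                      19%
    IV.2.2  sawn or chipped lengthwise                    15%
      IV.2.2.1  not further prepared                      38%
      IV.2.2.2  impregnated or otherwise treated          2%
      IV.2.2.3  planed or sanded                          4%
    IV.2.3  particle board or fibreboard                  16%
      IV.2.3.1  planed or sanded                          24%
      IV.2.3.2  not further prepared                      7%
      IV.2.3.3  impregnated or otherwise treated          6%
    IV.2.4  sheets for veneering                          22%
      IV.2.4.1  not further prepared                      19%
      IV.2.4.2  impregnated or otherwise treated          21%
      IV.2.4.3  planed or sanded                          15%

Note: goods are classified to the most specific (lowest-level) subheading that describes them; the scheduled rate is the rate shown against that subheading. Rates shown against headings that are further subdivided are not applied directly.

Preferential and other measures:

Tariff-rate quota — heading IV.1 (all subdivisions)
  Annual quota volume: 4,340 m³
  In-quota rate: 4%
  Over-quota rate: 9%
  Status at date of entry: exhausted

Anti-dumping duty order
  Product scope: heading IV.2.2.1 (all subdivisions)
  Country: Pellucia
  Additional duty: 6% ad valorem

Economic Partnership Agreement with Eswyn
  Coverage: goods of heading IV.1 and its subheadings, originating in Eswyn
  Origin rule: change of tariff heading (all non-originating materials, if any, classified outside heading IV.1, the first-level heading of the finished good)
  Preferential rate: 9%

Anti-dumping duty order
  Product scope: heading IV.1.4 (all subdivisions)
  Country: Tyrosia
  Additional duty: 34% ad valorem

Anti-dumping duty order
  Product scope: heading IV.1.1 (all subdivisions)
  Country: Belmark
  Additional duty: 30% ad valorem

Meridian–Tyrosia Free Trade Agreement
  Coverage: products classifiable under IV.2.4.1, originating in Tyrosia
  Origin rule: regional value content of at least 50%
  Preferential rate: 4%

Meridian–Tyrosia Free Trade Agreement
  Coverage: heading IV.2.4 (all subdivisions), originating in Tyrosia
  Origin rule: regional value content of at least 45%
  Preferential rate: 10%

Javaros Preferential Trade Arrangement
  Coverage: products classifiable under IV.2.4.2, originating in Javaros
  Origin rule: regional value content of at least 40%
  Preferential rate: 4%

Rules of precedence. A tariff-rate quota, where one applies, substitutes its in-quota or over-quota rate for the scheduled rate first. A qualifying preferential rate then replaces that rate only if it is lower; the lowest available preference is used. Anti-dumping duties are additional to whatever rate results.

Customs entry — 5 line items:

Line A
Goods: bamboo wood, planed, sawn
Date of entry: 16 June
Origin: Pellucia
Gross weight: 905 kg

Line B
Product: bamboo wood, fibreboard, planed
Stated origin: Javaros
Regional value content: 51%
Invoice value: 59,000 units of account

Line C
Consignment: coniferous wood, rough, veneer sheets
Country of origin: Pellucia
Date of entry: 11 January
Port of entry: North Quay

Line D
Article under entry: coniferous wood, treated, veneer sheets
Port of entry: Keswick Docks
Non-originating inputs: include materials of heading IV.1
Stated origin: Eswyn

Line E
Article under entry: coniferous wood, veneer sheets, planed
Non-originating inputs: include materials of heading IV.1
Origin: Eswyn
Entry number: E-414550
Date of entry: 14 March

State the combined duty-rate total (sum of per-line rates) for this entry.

55%

Line A: bamboo → IV.2; sawn → IV.2.2; planed → IV.2.2.3. Scheduled 4%. No special measure applies. → 4%.
Line B: bamboo → IV.2; fibreboard → IV.2.3; planed → IV.2.3.1. Scheduled 24%. Javaros agreement on IV.2.4.2: IV.2.3.1 not covered. → 24%.
Line C: coniferous → IV.1; veneer sheets → IV.1.1; rough → IV.1.1.2. Scheduled 24%. quota on IV.1 exhausted → over-quota 9%. → 9%.
Line D: coniferous → IV.1; veneer sheets → IV.1.1; treated → IV.1.1.3. Scheduled 19%. quota on IV.1 exhausted → over-quota 9%; Eswyn agreement on IV.1: CTH not met. → 9%.
Line E: coniferous → IV.1; veneer sheets → IV.1.1; planed → IV.1.1.1. Scheduled 29%. quota on IV.1 exhausted → over-quota 9%; Eswyn agreement on IV.1: CTH not met. → 9%.
Sum: 4% + 24% + 9% + 9% + 9% = 55%.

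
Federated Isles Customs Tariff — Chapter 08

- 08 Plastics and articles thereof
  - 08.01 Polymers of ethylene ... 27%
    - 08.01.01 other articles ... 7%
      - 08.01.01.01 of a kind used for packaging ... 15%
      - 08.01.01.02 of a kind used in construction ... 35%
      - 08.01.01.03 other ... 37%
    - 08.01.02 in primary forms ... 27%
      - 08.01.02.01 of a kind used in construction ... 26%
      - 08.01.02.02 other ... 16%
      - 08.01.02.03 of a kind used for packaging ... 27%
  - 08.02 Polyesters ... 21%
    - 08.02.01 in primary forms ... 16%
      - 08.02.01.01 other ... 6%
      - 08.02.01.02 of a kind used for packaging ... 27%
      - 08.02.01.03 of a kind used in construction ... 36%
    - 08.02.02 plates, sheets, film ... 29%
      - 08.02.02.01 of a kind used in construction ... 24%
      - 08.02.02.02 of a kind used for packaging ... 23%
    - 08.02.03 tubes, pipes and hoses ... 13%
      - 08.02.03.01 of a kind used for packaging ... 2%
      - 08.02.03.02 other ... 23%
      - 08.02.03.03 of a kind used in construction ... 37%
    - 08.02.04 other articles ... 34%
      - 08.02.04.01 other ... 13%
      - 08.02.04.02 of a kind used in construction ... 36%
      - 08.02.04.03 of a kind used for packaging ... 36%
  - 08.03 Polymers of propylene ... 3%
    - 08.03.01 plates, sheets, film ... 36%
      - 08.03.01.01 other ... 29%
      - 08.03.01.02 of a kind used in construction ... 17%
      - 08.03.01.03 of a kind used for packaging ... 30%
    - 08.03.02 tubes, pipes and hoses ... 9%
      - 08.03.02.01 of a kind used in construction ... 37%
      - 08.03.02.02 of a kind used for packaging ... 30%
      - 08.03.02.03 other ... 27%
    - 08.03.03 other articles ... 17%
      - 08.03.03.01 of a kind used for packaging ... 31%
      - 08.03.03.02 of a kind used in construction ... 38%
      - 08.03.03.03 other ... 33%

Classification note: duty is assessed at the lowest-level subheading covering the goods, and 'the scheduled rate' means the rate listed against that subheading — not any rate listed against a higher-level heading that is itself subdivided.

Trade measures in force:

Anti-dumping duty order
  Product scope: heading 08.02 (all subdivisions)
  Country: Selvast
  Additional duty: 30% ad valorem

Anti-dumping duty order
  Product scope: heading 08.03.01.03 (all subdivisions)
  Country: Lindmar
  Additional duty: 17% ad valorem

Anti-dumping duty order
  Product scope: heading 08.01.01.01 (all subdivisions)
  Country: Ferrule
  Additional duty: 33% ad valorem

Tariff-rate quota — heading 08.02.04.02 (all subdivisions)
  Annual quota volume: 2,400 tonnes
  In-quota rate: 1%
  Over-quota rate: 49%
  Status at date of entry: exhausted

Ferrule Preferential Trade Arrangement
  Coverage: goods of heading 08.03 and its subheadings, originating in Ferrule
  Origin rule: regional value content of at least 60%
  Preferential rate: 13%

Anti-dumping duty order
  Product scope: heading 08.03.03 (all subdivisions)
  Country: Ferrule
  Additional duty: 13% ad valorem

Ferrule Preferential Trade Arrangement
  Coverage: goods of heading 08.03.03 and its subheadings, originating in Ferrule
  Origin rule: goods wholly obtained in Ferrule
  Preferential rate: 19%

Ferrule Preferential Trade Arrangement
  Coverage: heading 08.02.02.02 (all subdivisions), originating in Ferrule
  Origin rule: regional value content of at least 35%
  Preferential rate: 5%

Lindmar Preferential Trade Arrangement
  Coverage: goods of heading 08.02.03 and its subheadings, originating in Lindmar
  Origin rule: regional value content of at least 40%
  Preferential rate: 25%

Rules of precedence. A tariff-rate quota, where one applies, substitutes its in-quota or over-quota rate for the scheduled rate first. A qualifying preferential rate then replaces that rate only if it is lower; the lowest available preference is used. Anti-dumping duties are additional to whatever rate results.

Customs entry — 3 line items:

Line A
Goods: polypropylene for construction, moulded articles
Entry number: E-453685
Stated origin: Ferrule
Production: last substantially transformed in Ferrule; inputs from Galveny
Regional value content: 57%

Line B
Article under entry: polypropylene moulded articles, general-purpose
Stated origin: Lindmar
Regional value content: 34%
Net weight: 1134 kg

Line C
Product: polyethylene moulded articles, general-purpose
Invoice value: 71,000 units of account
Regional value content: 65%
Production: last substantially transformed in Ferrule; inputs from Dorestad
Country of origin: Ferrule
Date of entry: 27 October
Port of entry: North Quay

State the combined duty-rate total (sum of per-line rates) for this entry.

121%

Line A: polypropylene → 08.03; moulded articles → 08.03.03; for construction → 08.03.03.02. Scheduled 38%. Ferrule agreement on 08.03: RVC < 60%; Ferrule agreement on 08.03.03: not wholly obtained; Ferrule agreement on 08.02.02.02: 08.03.03.02 not covered; anti-dumping (Ferrule, 08.03.03): +13%; total 38% + 13% = 51%. → 51%.
Line B: polypropylene → 08.03; moulded articles → 08.03.03; general-purpose → 08.03.03.03. Scheduled 33%. Lindmar agreement on 08.02.03: 08.03.03.03 not covered. → 33%.
Line C: polyethylene → 08.01; moulded articles → 08.01.01; general-purpose → 08.01.01.03. Scheduled 37%. Ferrule agreement on 08.03: 08.01.01.03 not covered; Ferrule agreement on 08.03.03: 08.01.01.03 not covered; Ferrule agreement on 08.02.02.02: 08.01.01.03 not covered. → 37%.
Sum: 51% + 33% + 37% = 121%.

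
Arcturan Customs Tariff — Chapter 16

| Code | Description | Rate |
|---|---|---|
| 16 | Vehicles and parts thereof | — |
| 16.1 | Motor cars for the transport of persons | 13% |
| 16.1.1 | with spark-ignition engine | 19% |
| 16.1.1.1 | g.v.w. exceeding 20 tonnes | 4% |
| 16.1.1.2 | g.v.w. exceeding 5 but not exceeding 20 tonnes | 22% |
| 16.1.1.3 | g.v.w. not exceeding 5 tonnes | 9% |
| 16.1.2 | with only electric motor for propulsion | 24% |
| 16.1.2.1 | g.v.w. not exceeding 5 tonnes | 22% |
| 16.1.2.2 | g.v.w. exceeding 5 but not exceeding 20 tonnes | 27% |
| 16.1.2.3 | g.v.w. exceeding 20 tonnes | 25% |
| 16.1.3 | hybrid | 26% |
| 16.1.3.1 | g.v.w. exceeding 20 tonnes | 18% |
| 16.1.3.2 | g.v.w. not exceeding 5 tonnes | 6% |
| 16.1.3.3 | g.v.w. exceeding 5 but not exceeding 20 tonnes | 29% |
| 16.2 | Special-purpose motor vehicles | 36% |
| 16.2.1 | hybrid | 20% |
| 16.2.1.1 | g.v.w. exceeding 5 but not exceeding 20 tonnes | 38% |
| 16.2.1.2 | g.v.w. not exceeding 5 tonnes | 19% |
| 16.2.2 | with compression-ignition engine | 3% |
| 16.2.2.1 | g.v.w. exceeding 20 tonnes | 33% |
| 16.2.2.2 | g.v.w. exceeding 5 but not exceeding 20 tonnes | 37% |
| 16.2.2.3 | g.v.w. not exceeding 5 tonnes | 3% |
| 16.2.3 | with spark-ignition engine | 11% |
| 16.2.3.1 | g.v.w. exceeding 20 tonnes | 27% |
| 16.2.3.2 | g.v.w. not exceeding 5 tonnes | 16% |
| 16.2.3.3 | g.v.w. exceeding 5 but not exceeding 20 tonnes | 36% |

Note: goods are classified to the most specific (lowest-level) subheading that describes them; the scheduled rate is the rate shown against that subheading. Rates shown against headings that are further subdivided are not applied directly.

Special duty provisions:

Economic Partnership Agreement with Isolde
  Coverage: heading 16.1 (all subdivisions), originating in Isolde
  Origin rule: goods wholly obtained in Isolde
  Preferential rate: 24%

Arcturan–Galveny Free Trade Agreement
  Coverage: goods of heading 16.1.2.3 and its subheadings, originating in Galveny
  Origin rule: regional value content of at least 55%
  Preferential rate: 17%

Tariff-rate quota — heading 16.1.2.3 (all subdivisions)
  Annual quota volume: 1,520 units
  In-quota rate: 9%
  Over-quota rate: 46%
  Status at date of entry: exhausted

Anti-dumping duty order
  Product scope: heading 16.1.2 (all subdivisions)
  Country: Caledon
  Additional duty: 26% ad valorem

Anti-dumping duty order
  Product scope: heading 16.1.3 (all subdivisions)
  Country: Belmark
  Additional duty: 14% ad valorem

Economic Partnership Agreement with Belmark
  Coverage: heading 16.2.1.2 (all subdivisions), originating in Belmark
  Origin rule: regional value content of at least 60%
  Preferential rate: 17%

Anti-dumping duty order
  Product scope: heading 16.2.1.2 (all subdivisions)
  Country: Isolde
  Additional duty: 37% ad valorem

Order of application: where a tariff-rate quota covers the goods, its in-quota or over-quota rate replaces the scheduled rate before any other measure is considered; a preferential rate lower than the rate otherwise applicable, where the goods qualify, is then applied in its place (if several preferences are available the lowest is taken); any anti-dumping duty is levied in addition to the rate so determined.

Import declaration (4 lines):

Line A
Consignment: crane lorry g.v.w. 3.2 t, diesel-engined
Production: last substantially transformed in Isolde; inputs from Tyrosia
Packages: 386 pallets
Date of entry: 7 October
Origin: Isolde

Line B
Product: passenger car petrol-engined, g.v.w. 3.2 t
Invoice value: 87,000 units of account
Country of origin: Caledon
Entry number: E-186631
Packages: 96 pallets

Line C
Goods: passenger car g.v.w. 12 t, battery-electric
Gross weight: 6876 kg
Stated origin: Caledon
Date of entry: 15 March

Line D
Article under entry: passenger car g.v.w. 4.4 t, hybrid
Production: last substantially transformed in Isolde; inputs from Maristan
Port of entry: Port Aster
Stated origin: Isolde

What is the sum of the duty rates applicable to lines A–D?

71%

Line A: crane lorry → 16.2; diesel-engined → 16.2.2; g.v.w. 3.2 t → 16.2.2.3. Scheduled 3%. Isolde agreement on 16.1: 16.2.2.3 not covered. → 3%.
Line B: passenger car → 16.1; petrol-engined → 16.1.1; g.v.w. 3.2 t → 16.1.1.3. Scheduled 9%. No special measure applies. → 9%.
Line C: passenger car → 16.1; battery-electric → 16.1.2; g.v.w. 12 t → 16.1.2.2. Scheduled 27%. anti-dumping (Caledon, 16.1.2): +26%; total 27% + 26% = 53%. → 53%.
Line D: passenger car → 16.1; hybrid → 16.1.3; g.v.w. 4.4 t → 16.1.3.2. Scheduled 6%. Isolde agreement on 16.1: not wholly obtained. → 6%.
Sum: 3% + 9% + 53% + 6% = 71%.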